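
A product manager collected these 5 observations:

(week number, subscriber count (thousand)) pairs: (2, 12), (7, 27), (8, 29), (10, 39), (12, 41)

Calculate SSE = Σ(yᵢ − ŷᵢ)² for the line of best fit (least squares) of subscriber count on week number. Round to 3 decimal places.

10.715

n = 5, Σx = 39, Σy = 148, Σxy = 1327, Σx² = 361, Σy² = 4916
Sxx = Σx² − (Σx)²/n = 361 − 304.2 = 56.8
Sxy = Σxy − (Σx)(Σy)/n = 1327 − 1154.4 = 172.6
Syy = Σy² − (Σy)²/n = 4916 − 4380.8 = 535.2
b = Sxy/Sxx = 172.6/56.8 = 3.038732
SSE = Syy − b·Sxy = 535.2 − 3.038732·172.6 = 10.714789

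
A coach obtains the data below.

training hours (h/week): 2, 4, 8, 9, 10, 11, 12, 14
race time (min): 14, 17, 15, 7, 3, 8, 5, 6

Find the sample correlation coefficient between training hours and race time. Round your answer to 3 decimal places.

n = 8, Σx = 70, Σy = 75, Σxy = 541, Σx² = 726, Σy² = 893
Sxx = Σx² − (Σx)²/n = 726 − 612.5 = 113.5
Sxy = Σxy − (Σx)(Σy)/n = 541 − 656.25 = -115.25
Syy = Σy² − (Σy)²/n = 893 − 703.125 = 189.875
r = Sxy/√(Sxx·Syy) = -115.25/√(21550.8125) = -115.25/146.801950 = -0.785071

-0.785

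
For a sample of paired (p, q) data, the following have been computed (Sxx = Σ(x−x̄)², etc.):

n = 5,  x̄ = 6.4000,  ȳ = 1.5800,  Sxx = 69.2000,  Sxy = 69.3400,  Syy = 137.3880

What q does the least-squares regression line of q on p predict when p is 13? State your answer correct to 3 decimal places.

8.193

b = Sxy/Sxx = 69.34/69.2 = 1.002023
a = ȳ − b·x̄ = 1.58 − 1.002023·6.4 = -4.832948
ŷ(13) = a + b·13 = -4.832948 + 1.002023·13 = 8.193353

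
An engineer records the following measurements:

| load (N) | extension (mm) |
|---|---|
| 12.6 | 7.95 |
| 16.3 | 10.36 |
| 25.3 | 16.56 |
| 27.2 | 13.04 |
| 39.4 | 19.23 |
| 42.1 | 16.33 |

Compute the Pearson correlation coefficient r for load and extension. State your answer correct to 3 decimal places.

n = 6, Σx = 162.9, Σy = 83.47, Σxy = 2487.849, Σx² = 5129.15, Σy² = 1251.2691
Sxx = Σx² − (Σx)²/n = 5129.15 − 4422.735 = 706.415
Sxy = Σxy − (Σx)(Σy)/n = 2487.849 − 2266.2105 = 221.6385
Syy = Σy² − (Σy)²/n = 1251.2691 − 1161.206817 = 90.062283
r = Sxy/√(Sxx·Syy) = 221.6385/√(63621.347881) = 221.6385/252.232726 = 0.878706

0.879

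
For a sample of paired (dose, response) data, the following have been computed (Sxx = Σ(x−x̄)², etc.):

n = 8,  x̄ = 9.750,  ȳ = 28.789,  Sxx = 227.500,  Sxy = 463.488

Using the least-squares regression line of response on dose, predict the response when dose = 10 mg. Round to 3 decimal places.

29.298

b = Sxy/Sxx = 463.488/227.5 = 2.037310
a = ȳ − b·x̄ = 28.789 − 2.037310·9.75 = 8.925229
ŷ(10) = a + b·10 = 8.925229 + 2.037310·10 = 29.298327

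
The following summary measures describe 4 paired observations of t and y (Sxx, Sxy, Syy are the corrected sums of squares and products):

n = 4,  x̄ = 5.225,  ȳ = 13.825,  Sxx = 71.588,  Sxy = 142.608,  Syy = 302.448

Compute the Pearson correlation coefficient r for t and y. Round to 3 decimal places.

r = Sxy/√(Sxx·Syy) = 142.608/√(21651.647424) = 142.608/147.144988 = 0.969167

0.969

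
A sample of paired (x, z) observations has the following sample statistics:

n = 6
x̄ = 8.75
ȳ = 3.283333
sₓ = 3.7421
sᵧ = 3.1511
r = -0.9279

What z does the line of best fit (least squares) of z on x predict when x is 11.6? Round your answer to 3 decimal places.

b = r · sᵧ/sₓ = -0.9279 · 3.1511/3.7421 = -0.781354
a = ȳ − b·x̄ = 3.283333 − (-0.781354)·8.75 = 10.120183
ŷ(11.6) = a + b·11.6 = 10.120183 + (-0.781354)·11.6 = 1.056473

1.056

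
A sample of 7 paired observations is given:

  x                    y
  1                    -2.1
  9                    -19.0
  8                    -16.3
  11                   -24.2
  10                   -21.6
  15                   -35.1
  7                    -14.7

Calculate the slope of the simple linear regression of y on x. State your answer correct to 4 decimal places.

-2.3403

n = 7, Σx = 61, Σy = -133, Σxy = -1415.1, Σx² = 641
Sxx = Σx² − (Σx)²/n = 641 − 531.571429 = 109.428571
Sxy = Σxy − (Σx)(Σy)/n = -1415.1 − (-1159) = -256.1
b = Sxy/Sxx = -256.1/109.428571 = -2.340339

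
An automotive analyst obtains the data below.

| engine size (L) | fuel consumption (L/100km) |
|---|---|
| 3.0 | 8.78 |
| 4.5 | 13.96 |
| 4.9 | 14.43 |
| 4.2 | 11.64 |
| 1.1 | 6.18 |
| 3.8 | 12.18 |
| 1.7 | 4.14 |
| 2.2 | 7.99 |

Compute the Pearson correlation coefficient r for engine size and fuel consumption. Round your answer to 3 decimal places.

n = 8, Σx = 25.4, Σy = 79.3, Σxy = 286.453, Σx² = 94.28, Σy² = 883.209
Sxx = Σx² − (Σx)²/n = 94.28 − 80.645 = 13.635
Sxy = Σxy − (Σx)(Σy)/n = 286.453 − 251.7775 = 34.6755
Syy = Σy² − (Σy)²/n = 883.209 − 786.06125 = 97.14775
r = Sxy/√(Sxx·Syy) = 34.6755/√(1324.609571) = 34.6755/36.395186 = 0.952750

0.953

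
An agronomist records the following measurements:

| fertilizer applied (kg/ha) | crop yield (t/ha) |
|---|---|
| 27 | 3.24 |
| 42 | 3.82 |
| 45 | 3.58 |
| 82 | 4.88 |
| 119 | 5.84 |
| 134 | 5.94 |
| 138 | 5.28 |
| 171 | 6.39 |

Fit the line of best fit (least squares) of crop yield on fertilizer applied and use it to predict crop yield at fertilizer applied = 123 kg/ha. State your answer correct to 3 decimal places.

5.483

n = 8, Σx = 758, Σy = 38.97, Σxy = 4121.43, Σx² = 91644
Sxx = Σx² − (Σx)²/n = 91644 − 71820.5 = 19823.5
Sxy = Σxy − (Σx)(Σy)/n = 4121.43 − 3692.4075 = 429.0225
b = Sxy/Sxx = 429.0225/19823.5 = 0.021642
a = ȳ − b·x̄ = 4.87125 − 0.021642·94.75 = 2.820659
ŷ(123) = a + b·123 = 2.820659 + 0.021642·123 = 5.482640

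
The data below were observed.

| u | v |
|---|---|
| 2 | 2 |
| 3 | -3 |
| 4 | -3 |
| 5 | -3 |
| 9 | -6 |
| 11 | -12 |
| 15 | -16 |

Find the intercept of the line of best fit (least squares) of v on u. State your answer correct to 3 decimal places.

2.817

n = 7, Σx = 49, Σy = -41, Σxy = -458, Σx² = 481
Sxx = Σx² − (Σx)²/n = 481 − 343 = 138
Sxy = Σxy − (Σx)(Σy)/n = -458 − (-287) = -171
b = Sxy/Sxx = -171/138 = -1.239130
a = ȳ − b·x̄ = -5.857143 − (-1.239130)·7 = 2.816770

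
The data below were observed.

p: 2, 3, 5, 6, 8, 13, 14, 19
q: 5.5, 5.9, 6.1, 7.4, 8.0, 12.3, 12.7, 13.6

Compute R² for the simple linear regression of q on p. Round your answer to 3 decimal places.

n = 8, Σx = 70, Σy = 71.5, Σxy = 763.7, Σx² = 864, Σy² = 718.57
Sxx = Σx² − (Σx)²/n = 864 − 612.5 = 251.5
Sxy = Σxy − (Σx)(Σy)/n = 763.7 − 625.625 = 138.075
Syy = Σy² − (Σy)²/n = 718.57 − 639.03125 = 79.53875
R² = Sxy²/(Sxx·Syy) = (138.075)²/(251.5·79.53875) = 0.953045

0.953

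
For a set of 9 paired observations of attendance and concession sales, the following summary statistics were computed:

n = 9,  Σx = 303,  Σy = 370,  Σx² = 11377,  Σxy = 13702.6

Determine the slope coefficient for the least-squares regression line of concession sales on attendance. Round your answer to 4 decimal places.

Sxx = Σx² − (Σx)²/n = 11377 − 10201 = 1176
Sxy = Σxy − (Σx)(Σy)/n = 13702.6 − 12456.666667 = 1245.933333
b = Sxy/Sxx = 1245.933333/1176 = 1.059467

1.0595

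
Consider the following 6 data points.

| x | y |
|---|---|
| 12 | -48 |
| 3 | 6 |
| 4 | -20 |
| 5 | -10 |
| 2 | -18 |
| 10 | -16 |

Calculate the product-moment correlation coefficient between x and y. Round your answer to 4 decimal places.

-0.6962

n = 6, Σx = 36, Σy = -106, Σxy = -884, Σx² = 298, Σy² = 3420
Sxx = Σx² − (Σx)²/n = 298 − 216 = 82
Sxy = Σxy − (Σx)(Σy)/n = -884 − (-636) = -248
Syy = Σy² − (Σy)²/n = 3420 − 1872.666667 = 1547.333333
r = Sxy/√(Sxx·Syy) = -248/√(126881.333333) = -248/356.204061 = -0.696230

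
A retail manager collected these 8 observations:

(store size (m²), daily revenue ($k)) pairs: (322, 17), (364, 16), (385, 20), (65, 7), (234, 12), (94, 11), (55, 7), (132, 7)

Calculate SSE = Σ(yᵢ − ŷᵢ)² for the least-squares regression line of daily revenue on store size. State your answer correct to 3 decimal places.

n = 8, Σx = 1651, Σy = 97, Σxy = 24604, Σx² = 472671, Σy² = 1357
Sxx = Σx² − (Σx)²/n = 472671 − 340725.125 = 131945.875
Sxy = Σxy − (Σx)(Σy)/n = 24604 − 20018.375 = 4585.625
Syy = Σy² − (Σy)²/n = 1357 − 1176.125 = 180.875
b = Sxy/Sxx = 4585.625/131945.875 = 0.034754
SSE = Syy − b·Sxy = 180.875 − 0.034754·4585.625 = 21.506951

21.507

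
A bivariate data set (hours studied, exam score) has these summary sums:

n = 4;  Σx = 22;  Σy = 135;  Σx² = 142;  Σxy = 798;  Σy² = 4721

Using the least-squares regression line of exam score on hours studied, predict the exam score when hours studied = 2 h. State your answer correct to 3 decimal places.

Sxx = Σx² − (Σx)²/n = 142 − 121 = 21
Sxy = Σxy − (Σx)(Σy)/n = 798 − 742.5 = 55.5
b = Sxy/Sxx = 55.5/21 = 2.642857
a = ȳ − b·x̄ = 33.75 − 2.642857·5.5 = 19.214286
ŷ(2) = a + b·2 = 19.214286 + 2.642857·2 = 24.5

24.500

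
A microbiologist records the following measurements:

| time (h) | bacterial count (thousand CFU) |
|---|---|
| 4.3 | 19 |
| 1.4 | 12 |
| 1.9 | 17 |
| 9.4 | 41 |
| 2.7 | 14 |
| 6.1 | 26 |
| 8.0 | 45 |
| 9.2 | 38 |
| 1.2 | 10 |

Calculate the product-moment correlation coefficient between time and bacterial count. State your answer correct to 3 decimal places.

n = 9, Σx = 44.2, Σy = 222, Σxy = 1434.2, Σx² = 307, Σy² = 6916
Sxx = Σx² − (Σx)²/n = 307 − 217.071111 = 89.928889
Sxy = Σxy − (Σx)(Σy)/n = 1434.2 − 1090.266667 = 343.933333
Syy = Σy² − (Σy)²/n = 6916 − 5476 = 1440
r = Sxy/√(Sxx·Syy) = 343.933333/√(129497.6) = 343.933333/359.857750 = 0.955748

0.956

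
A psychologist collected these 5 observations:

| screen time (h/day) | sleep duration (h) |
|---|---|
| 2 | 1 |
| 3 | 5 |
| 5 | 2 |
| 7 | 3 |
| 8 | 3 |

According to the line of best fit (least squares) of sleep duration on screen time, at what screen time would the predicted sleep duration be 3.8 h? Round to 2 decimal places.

18.00

n = 5, Σx = 25, Σy = 14, Σxy = 72, Σx² = 151
Sxx = Σx² − (Σx)²/n = 151 − 125 = 26
Sxy = Σxy − (Σx)(Σy)/n = 72 − 70 = 2
b = Sxy/Sxx = 2/26 = 0.076923
a = ȳ − b·x̄ = 2.8 − 0.076923·5 = 2.415385
Set a + b·x = 3.8: x = (3.8 − 2.415385) / 0.076923 = 18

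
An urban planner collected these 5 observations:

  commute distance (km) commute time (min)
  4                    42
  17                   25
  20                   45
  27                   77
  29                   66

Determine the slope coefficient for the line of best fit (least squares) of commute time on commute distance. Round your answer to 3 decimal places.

n = 5, Σx = 97, Σy = 255, Σxy = 5486, Σx² = 2275
Sxx = Σx² − (Σx)²/n = 2275 − 1881.8 = 393.2
Sxy = Σxy − (Σx)(Σy)/n = 5486 − 4947 = 539
b = Sxy/Sxx = 539/393.2 = 1.370804

1.371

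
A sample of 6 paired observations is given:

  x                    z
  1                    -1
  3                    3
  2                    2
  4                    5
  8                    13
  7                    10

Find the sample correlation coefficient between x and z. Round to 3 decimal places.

0.995

n = 6, Σx = 25, Σy = 32, Σxy = 206, Σx² = 143, Σy² = 308
Sxx = Σx² − (Σx)²/n = 143 − 104.166667 = 38.833333
Sxy = Σxy − (Σx)(Σy)/n = 206 − 133.333333 = 72.666667
Syy = Σy² − (Σy)²/n = 308 − 170.666667 = 137.333333
r = Sxy/√(Sxx·Syy) = 72.666667/√(5333.111111) = 72.666667/73.028153 = 0.995050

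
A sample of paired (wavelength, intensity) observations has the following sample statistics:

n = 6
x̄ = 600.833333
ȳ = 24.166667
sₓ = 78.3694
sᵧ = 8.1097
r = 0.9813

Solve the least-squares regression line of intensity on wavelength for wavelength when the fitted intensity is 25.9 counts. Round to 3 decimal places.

617.903

b = r · sᵧ/sₓ = 0.9813 · 8.1097/78.3694 = 0.101545
a = ȳ − b·x̄ = 24.166667 − 0.101545·600.833333 = -36.845168
Set a + b·x = 25.9: x = (25.9 − (-36.845168)) / 0.101545 = 617.902878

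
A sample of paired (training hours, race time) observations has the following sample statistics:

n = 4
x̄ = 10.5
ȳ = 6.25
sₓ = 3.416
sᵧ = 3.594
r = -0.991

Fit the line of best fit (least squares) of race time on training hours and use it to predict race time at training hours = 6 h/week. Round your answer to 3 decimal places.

b = r · sᵧ/sₓ = -0.991 · 3.594/3.416 = -1.042639
a = ȳ − b·x̄ = 6.25 − (-1.042639)·10.5 = 17.197707
ŷ(6) = a + b·6 = 17.197707 + (-1.042639)·6 = 10.941874

10.942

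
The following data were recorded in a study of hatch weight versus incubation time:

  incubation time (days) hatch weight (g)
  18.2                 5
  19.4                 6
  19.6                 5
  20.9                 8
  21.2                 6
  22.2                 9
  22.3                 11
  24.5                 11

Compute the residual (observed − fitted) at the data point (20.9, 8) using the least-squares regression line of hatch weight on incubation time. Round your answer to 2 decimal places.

0.53

n = 8, Σx = 168.3, Σy = 61, Σxy = 1314.4, Σx² = 3568.39
Sxx = Σx² − (Σx)²/n = 3568.39 − 3540.61125 = 27.77875
Sxy = Σxy − (Σx)(Σy)/n = 1314.4 − 1283.2875 = 31.1125
b = Sxy/Sxx = 31.1125/27.77875 = 1.120011
a = ȳ − b·x̄ = 7.625 − 1.120011·21.0375 = -15.937227
ŷ(20.9) = -15.937227 + 1.120011·20.9 = 7.470999
residual = y − ŷ = 8 − 7.470999 = 0.529001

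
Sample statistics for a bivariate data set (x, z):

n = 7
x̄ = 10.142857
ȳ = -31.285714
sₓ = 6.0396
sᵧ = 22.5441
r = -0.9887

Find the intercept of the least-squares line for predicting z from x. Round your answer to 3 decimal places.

b = r · sᵧ/sₓ = -0.9887 · 22.5441/6.0396 = -3.690534
a = ȳ − b·x̄ = -31.285714 − (-3.690534)·10.142857 = 6.146849

6.147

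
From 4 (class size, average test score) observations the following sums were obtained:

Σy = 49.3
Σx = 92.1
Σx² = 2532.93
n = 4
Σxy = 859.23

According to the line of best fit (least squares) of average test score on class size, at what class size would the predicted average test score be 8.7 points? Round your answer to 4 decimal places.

28.4424

Sxx = Σx² − (Σx)²/n = 2532.93 − 2120.6025 = 412.3275
Sxy = Σxy − (Σx)(Σy)/n = 859.23 − 1135.1325 = -275.9025
b = Sxy/Sxx = -275.9025/412.3275 = -0.669134
a = ȳ − b·x̄ = 12.325 − (-0.669134)·23.025 = 27.731819
Set a + b·x = 8.7: x = (8.7 − 27.731819) / (-0.669134) = 28.442447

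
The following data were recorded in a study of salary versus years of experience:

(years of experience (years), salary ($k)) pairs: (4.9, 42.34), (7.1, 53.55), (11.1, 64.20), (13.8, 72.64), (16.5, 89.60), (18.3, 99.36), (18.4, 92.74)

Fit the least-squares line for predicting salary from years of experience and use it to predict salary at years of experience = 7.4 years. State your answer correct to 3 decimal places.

51.976

n = 7, Σx = 90.1, Σy = 514.43, Σxy = 7305.827, Σx² = 1333.77
Sxx = Σx² − (Σx)²/n = 1333.77 − 1159.715714 = 174.054286
Sxy = Σxy − (Σx)(Σy)/n = 7305.827 − 6621.449 = 684.378
b = Sxy/Sxx = 684.378/174.054286 = 3.931980
a = ȳ − b·x̄ = 73.49 − 3.931980·12.871429 = 22.879798
ŷ(7.4) = a + b·7.4 = 22.879798 + 3.931980·7.4 = 51.976451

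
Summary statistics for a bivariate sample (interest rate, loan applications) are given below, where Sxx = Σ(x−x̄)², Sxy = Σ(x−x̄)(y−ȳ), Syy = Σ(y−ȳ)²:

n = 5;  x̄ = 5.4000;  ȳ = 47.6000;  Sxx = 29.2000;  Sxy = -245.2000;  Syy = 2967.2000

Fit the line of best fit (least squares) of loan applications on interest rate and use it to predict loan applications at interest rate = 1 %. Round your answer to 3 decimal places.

84.548

b = Sxy/Sxx = -245.2/29.2 = -8.397260
a = ȳ − b·x̄ = 47.6 − (-8.397260)·5.4 = 92.945205
ŷ(1) = a + b·1 = 92.945205 + (-8.397260)·1 = 84.547945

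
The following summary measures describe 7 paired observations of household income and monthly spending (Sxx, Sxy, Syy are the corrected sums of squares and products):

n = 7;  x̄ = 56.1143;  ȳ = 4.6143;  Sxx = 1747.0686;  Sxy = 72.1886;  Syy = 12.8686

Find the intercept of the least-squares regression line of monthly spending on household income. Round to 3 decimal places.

2.296

b = Sxy/Sxx = 72.1886/1747.0686 = 0.041320
a = ȳ − b·x̄ = 4.6143 − 0.041320·56.1143 = 2.295666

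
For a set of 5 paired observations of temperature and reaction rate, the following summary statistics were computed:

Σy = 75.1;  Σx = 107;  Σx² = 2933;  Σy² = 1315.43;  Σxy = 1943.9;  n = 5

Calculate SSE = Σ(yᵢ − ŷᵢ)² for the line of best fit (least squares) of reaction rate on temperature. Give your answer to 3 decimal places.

11.111

Sxx = Σx² − (Σx)²/n = 2933 − 2289.8 = 643.2
Sxy = Σxy − (Σx)(Σy)/n = 1943.9 − 1607.14 = 336.76
Syy = Σy² − (Σy)²/n = 1315.43 − 1128.002 = 187.428
b = Sxy/Sxx = 336.76/643.2 = 0.523570
SSE = Syy − b·Sxy = 187.428 − 0.523570·336.76 = 11.110684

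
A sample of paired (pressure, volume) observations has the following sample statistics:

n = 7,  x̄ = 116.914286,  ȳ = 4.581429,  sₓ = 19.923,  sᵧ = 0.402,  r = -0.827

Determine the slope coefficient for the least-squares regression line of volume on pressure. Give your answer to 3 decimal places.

-0.017

b = r · sᵧ/sₓ = -0.827 · 0.402/19.923 = -0.016687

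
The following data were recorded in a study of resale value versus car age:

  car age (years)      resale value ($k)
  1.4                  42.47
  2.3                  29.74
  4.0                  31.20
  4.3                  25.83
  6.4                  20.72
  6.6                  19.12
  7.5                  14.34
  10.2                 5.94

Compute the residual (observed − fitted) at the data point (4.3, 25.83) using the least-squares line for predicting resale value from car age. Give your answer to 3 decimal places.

n = 8, Σx = 42.7, Σy = 189.36, Σxy = 790.667, Σx² = 286.55
Sxx = Σx² − (Σx)²/n = 286.55 − 227.91125 = 58.63875
Sxy = Σxy − (Σx)(Σy)/n = 790.667 − 1010.709 = -220.042
b = Sxy/Sxx = -220.042/58.63875 = -3.752502
a = ȳ − b·x̄ = 23.67 − (-3.752502)·5.3375 = 43.698977
ŷ(4.3) = 43.698977 + (-3.752502)·4.3 = 27.563220
residual = y − ŷ = 25.83 − 27.563220 = -1.733220

-1.733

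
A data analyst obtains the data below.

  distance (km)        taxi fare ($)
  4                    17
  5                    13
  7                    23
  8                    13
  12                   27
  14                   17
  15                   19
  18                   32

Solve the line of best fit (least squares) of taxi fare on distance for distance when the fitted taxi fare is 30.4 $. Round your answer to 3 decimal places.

n = 8, Σx = 83, Σy = 161, Σxy = 1821, Σx² = 1043
Sxx = Σx² − (Σx)²/n = 1043 − 861.125 = 181.875
Sxy = Σxy − (Σx)(Σy)/n = 1821 − 1670.375 = 150.625
b = Sxy/Sxx = 150.625/181.875 = 0.828179
a = ȳ − b·x̄ = 20.125 − 0.828179·10.375 = 11.532646
Set a + b·x = 30.4: x = (30.4 − 11.532646) / 0.828179 = 22.781743

22.782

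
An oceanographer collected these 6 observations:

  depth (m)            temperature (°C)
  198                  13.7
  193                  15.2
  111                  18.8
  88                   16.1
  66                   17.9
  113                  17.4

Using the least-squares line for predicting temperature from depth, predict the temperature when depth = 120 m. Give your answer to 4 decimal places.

n = 6, Σx = 769, Σy = 99.1, Σxy = 12297.4, Σx² = 113643
Sxx = Σx² − (Σx)²/n = 113643 − 98560.166667 = 15082.833333
Sxy = Σxy − (Σx)(Σy)/n = 12297.4 − 12701.316667 = -403.916667
b = Sxy/Sxx = -403.916667/15082.833333 = -0.026780
a = ȳ − b·x̄ = 16.516667 − (-0.026780)·128.166667 = 19.948956
ŷ(120) = a + b·120 = 19.948956 + (-0.026780)·120 = 16.735369

16.7354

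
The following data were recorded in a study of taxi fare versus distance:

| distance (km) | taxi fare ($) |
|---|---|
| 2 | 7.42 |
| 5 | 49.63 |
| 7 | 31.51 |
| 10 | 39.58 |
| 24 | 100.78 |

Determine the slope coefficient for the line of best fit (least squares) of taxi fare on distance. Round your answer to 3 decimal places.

3.753

n = 5, Σx = 48, Σy = 228.92, Σxy = 3298.08, Σx² = 754
Sxx = Σx² − (Σx)²/n = 754 − 460.8 = 293.2
Sxy = Σxy − (Σx)(Σy)/n = 3298.08 − 2197.632 = 1100.448
b = Sxy/Sxx = 1100.448/293.2 = 3.753233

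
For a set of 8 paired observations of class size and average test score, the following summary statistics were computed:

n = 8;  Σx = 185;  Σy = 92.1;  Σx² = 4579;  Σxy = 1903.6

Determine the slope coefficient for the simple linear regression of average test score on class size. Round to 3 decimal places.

Sxx = Σx² − (Σx)²/n = 4579 − 4278.125 = 300.875
Sxy = Σxy − (Σx)(Σy)/n = 1903.6 − 2129.8125 = -226.2125
b = Sxy/Sxx = -226.2125/300.875 = -0.751849

-0.752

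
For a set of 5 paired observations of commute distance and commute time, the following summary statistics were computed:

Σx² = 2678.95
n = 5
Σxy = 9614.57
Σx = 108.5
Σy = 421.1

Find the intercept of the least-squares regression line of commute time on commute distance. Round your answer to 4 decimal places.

Sxx = Σx² − (Σx)²/n = 2678.95 − 2354.45 = 324.5
Sxy = Σxy − (Σx)(Σy)/n = 9614.57 − 9137.87 = 476.7
b = Sxy/Sxx = 476.7/324.5 = 1.469029
a = ȳ − b·x̄ = 84.22 − 1.469029·21.7 = 52.342065

52.3421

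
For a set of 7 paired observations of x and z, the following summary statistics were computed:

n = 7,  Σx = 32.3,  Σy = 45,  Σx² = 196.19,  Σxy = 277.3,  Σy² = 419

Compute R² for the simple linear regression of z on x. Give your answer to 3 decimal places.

Sxx = Σx² − (Σx)²/n = 196.19 − 149.041429 = 47.148571
Sxy = Σxy − (Σx)(Σy)/n = 277.3 − 207.642857 = 69.657143
Syy = Σy² − (Σy)²/n = 419 − 289.285714 = 129.714286
R² = Sxy²/(Sxx·Syy) = (69.657143)²/(47.148571·129.714286) = 0.793369

0.793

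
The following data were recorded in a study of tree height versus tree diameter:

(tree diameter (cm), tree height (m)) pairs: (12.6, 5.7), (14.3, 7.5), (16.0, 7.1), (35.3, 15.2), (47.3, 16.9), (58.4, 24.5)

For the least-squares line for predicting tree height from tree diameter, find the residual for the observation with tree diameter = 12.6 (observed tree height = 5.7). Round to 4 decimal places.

-0.3607

n = 6, Σx = 183.9, Σy = 76.9, Σxy = 3059.4, Σx² = 7513.19
Sxx = Σx² − (Σx)²/n = 7513.19 − 5636.535 = 1876.655
Sxy = Σxy − (Σx)(Σy)/n = 3059.4 − 2356.985 = 702.415
b = Sxy/Sxx = 702.415/1876.655 = 0.374291
a = ȳ − b·x̄ = 12.816667 − 0.374291·30.65 = 1.344649
ŷ(12.6) = 1.344649 + 0.374291·12.6 = 6.060715
residual = y − ŷ = 5.7 − 6.060715 = -0.360715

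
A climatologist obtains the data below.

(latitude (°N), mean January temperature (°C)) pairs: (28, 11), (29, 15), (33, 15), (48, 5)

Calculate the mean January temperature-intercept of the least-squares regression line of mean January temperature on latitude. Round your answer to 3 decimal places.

26.132

n = 4, Σx = 138, Σy = 46, Σxy = 1478, Σx² = 5018
Sxx = Σx² − (Σx)²/n = 5018 − 4761 = 257
Sxy = Σxy − (Σx)(Σy)/n = 1478 − 1587 = -109
b = Sxy/Sxx = -109/257 = -0.424125
a = ȳ − b·x̄ = 11.5 − (-0.424125)·34.5 = 26.132296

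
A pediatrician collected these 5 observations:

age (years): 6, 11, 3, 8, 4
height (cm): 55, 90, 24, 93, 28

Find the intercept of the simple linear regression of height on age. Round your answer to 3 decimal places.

-2.893

n = 5, Σx = 32, Σy = 290, Σxy = 2248, Σx² = 246
Sxx = Σx² − (Σx)²/n = 246 − 204.8 = 41.2
Sxy = Σxy − (Σx)(Σy)/n = 2248 − 1856 = 392
b = Sxy/Sxx = 392/41.2 = 9.514563
a = ȳ − b·x̄ = 58 − 9.514563·6.4 = -2.893204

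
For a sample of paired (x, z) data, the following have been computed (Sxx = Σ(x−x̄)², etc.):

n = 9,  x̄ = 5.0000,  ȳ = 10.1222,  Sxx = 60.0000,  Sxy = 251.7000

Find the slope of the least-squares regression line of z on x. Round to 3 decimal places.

4.195

b = Sxy/Sxx = 251.7/60 = 4.195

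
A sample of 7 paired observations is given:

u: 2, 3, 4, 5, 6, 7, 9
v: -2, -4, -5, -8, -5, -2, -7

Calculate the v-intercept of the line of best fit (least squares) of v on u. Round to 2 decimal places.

-2.75

n = 7, Σx = 36, Σy = -33, Σxy = -183, Σx² = 220
Sxx = Σx² − (Σx)²/n = 220 − 185.142857 = 34.857143
Sxy = Σxy − (Σx)(Σy)/n = -183 − (-169.714286) = -13.285714
b = Sxy/Sxx = -13.285714/34.857143 = -0.381148
a = ȳ − b·x̄ = -4.714286 − (-0.381148)·5.142857 = -2.754098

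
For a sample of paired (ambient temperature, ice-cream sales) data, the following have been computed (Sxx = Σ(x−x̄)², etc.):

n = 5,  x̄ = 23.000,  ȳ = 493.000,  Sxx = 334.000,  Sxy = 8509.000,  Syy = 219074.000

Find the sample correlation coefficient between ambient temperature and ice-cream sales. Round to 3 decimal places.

r = Sxy/√(Sxx·Syy) = 8509/√(73170716) = 8509/8553.988310 = 0.994741

0.995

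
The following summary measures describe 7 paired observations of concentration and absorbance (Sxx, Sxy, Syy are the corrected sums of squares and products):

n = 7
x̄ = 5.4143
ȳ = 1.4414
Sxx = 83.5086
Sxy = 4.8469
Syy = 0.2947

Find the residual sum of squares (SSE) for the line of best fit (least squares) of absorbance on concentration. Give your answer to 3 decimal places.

0.013

b = Sxy/Sxx = 4.8469/83.5086 = 0.058041
SSE = Syy − b·Sxy = 0.2947 − 0.058041·4.8469 = 0.013382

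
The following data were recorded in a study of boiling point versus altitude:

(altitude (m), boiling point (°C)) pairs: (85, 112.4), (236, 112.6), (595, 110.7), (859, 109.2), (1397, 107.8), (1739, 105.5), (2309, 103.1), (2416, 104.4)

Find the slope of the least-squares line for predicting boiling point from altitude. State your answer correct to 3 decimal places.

n = 8, Σx = 9636, Σy = 865.7, Σxy = 1020146.3, Σx² = 17299094
Sxx = Σx² − (Σx)²/n = 17299094 − 11606562 = 5692532
Sxy = Σxy − (Σx)(Σy)/n = 1020146.3 − 1042735.65 = -22589.35
b = Sxy/Sxx = -22589.35/5692532 = -0.003968

-0.004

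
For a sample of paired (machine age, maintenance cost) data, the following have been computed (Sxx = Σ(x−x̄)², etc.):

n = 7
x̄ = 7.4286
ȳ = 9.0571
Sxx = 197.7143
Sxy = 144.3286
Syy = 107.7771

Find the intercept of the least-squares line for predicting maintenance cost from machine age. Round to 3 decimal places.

b = Sxy/Sxx = 144.3286/197.7143 = 0.729986
a = ȳ − b·x̄ = 9.0571 − 0.729986·7.4286 = 3.634329

3.634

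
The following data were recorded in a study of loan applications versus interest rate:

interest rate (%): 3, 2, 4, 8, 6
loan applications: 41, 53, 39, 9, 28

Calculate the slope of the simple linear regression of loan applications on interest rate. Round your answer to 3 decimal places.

-6.767

n = 5, Σx = 23, Σy = 170, Σxy = 625, Σx² = 129
Sxx = Σx² − (Σx)²/n = 129 − 105.8 = 23.2
Sxy = Σxy − (Σx)(Σy)/n = 625 − 782 = -157
b = Sxy/Sxx = -157/23.2 = -6.767241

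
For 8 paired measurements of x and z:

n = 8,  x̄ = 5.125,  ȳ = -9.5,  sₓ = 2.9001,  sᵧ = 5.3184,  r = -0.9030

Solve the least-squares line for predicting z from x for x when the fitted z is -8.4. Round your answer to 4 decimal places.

4.4607

b = r · sᵧ/sₓ = -0.903 · 5.3184/2.9001 = -1.655983
a = ȳ − b·x̄ = -9.5 − (-1.655983)·5.125 = -1.013089
Set a + b·x = -8.4: x = (-8.4 − (-1.013089)) / (-1.655983) = 4.460742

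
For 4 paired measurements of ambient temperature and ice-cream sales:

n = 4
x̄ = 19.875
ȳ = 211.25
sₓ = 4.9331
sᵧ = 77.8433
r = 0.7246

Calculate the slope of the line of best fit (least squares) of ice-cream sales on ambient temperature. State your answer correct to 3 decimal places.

11.434

b = r · sᵧ/sₓ = 0.7246 · 77.8433/4.9331 = 11.434038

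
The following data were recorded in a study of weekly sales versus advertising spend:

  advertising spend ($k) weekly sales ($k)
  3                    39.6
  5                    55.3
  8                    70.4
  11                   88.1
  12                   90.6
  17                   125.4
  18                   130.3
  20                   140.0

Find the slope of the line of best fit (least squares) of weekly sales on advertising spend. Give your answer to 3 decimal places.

5.895

n = 8, Σx = 94, Σy = 739.7, Σxy = 10292, Σx² = 1376
Sxx = Σx² − (Σx)²/n = 1376 − 1104.5 = 271.5
Sxy = Σxy − (Σx)(Σy)/n = 10292 − 8691.475 = 1600.525
b = Sxy/Sxx = 1600.525/271.5 = 5.895120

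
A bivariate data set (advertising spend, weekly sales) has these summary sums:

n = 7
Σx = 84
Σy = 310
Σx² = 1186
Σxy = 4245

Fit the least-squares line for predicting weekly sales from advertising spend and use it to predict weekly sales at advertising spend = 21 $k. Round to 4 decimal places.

70.8307

Sxx = Σx² − (Σx)²/n = 1186 − 1008 = 178
Sxy = Σxy − (Σx)(Σy)/n = 4245 − 3720 = 525
b = Sxy/Sxx = 525/178 = 2.949438
a = ȳ − b·x̄ = 44.285714 − 2.949438·12 = 8.892456
ŷ(21) = a + b·21 = 8.892456 + 2.949438·21 = 70.830658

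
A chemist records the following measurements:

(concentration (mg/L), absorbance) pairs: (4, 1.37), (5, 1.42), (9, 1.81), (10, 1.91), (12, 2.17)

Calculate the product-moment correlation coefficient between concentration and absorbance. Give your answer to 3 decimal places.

0.996

n = 5, Σx = 40, Σy = 8.68, Σxy = 74.01, Σx² = 366, Σy² = 15.5264
Sxx = Σx² − (Σx)²/n = 366 − 320 = 46
Sxy = Σxy − (Σx)(Σy)/n = 74.01 − 69.44 = 4.57
Syy = Σy² − (Σy)²/n = 15.5264 − 15.06848 = 0.45792
r = Sxy/√(Sxx·Syy) = 4.57/√(21.06432) = 4.57/4.589588 = 0.995732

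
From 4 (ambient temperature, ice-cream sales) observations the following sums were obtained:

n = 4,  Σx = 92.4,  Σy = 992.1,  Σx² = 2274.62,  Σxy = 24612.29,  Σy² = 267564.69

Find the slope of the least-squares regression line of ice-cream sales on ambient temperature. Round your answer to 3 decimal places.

12.090

Sxx = Σx² − (Σx)²/n = 2274.62 − 2134.44 = 140.18
Sxy = Σxy − (Σx)(Σy)/n = 24612.29 − 22917.51 = 1694.78
b = Sxy/Sxx = 1694.78/140.18 = 12.090027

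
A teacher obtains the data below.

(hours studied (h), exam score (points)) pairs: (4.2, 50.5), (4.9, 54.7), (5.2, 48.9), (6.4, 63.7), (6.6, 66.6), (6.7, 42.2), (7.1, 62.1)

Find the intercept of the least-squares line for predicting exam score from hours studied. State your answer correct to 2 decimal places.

36.70

n = 7, Σx = 41.1, Σy = 388.7, Σxy = 2305.3, Σx² = 248.51
Sxx = Σx² − (Σx)²/n = 248.51 − 241.315714 = 7.194286
Sxy = Σxy − (Σx)(Σy)/n = 2305.3 − 2282.224286 = 23.075714
b = Sxy/Sxx = 23.075714/7.194286 = 3.207506
a = ȳ − b·x̄ = 55.528571 − 3.207506·5.871429 = 36.695929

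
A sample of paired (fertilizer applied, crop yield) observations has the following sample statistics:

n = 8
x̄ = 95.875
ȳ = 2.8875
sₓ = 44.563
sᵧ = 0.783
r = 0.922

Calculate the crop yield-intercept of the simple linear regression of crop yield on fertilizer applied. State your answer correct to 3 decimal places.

b = r · sᵧ/sₓ = 0.922 · 0.783/44.563 = 0.016200
a = ȳ − b·x̄ = 2.8875 − 0.016200·95.875 = 1.334313

1.334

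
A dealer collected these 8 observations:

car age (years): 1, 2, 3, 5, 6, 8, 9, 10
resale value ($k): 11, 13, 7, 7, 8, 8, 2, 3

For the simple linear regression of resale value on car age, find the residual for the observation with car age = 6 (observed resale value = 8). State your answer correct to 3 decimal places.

n = 8, Σx = 44, Σy = 59, Σxy = 253, Σx² = 320
Sxx = Σx² − (Σx)²/n = 320 − 242 = 78
Sxy = Σxy − (Σx)(Σy)/n = 253 − 324.5 = -71.5
b = Sxy/Sxx = -71.5/78 = -0.916667
a = ȳ − b·x̄ = 7.375 − (-0.916667)·5.5 = 12.416667
ŷ(6) = 12.416667 + (-0.916667)·6 = 6.916667
residual = y − ŷ = 8 − 6.916667 = 1.083333

1.083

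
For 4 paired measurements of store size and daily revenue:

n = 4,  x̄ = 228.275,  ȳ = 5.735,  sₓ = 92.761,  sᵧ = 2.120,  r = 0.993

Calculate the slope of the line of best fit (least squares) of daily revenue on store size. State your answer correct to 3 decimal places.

0.023

b = r · sᵧ/sₓ = 0.993 · 2.12/92.761 = 0.022694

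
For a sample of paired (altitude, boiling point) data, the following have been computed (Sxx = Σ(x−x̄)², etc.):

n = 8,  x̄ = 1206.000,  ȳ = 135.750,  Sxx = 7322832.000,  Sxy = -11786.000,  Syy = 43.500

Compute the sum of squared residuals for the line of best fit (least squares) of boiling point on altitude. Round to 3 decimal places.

24.531

b = Sxy/Sxx = -11786/7322832 = -0.001609
SSE = Syy − b·Sxy = 43.5 − (-0.001609)·(-11786) = 24.530591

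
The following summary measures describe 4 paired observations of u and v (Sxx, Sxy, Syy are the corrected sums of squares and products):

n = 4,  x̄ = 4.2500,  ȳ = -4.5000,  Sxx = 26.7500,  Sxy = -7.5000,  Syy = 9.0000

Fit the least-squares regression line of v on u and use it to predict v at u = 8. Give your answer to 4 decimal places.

b = Sxy/Sxx = -7.5/26.75 = -0.280374
a = ȳ − b·x̄ = -4.5 − (-0.280374)·4.25 = -3.308411
ŷ(8) = a + b·8 = -3.308411 + (-0.280374)·8 = -5.551402

-5.5514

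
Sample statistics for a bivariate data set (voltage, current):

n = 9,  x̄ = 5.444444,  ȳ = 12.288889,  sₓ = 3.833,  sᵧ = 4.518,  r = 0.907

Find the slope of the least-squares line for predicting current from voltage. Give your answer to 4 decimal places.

b = r · sᵧ/sₓ = 0.907 · 4.518/3.833 = 1.069091

1.0691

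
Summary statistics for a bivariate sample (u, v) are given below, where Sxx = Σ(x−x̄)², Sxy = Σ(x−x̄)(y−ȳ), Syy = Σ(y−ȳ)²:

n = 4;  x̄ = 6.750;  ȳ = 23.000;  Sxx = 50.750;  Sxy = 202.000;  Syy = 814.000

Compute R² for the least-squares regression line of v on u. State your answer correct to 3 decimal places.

0.988

R² = Sxy²/(Sxx·Syy) = (202)²/(50.75·814) = 0.987739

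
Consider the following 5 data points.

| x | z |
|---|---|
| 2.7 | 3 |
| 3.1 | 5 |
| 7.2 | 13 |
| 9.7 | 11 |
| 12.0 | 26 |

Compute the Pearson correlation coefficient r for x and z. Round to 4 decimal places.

0.9076

n = 5, Σx = 34.7, Σy = 58, Σxy = 535.9, Σx² = 306.83, Σy² = 1000
Sxx = Σx² − (Σx)²/n = 306.83 − 240.818 = 66.012
Sxy = Σxy − (Σx)(Σy)/n = 535.9 − 402.52 = 133.38
Syy = Σy² − (Σy)²/n = 1000 − 672.8 = 327.2
r = Sxy/√(Sxx·Syy) = 133.38/√(21599.1264) = 133.38/146.966412 = 0.907554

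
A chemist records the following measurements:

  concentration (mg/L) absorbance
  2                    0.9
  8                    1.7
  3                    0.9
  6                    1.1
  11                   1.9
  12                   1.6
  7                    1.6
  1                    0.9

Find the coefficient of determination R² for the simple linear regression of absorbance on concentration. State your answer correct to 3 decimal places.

n = 8, Σx = 50, Σy = 10.6, Σxy = 76.9, Σx² = 428, Σy² = 15.26
Sxx = Σx² − (Σx)²/n = 428 − 312.5 = 115.5
Sxy = Σxy − (Σx)(Σy)/n = 76.9 − 66.25 = 10.65
Syy = Σy² − (Σy)²/n = 15.26 − 14.045 = 1.215
R² = Sxy²/(Sxx·Syy) = (10.65)²/(115.5·1.215) = 0.808241

0.808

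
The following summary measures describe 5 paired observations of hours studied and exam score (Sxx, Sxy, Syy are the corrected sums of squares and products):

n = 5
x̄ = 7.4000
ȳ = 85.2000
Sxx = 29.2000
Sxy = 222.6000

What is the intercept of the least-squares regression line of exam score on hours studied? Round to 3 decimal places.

b = Sxy/Sxx = 222.6/29.2 = 7.623288
a = ȳ − b·x̄ = 85.2 − 7.623288·7.4 = 28.787671

28.788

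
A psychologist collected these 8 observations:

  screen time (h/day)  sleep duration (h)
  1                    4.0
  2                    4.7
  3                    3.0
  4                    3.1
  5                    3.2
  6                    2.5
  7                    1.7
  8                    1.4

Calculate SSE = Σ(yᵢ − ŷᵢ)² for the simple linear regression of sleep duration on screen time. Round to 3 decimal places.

1.294

n = 8, Σx = 36, Σy = 23.6, Σxy = 88.9, Σx² = 204, Σy² = 78.04
Sxx = Σx² − (Σx)²/n = 204 − 162 = 42
Sxy = Σxy − (Σx)(Σy)/n = 88.9 − 106.2 = -17.3
Syy = Σy² − (Σy)²/n = 78.04 − 69.62 = 8.42
b = Sxy/Sxx = -17.3/42 = -0.411905
SSE = Syy − b·Sxy = 8.42 − (-0.411905)·(-17.3) = 1.294048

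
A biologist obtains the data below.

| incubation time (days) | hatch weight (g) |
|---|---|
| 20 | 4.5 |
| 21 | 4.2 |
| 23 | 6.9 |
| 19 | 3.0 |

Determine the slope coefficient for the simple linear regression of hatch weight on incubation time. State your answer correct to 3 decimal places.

n = 4, Σx = 83, Σy = 18.6, Σxy = 393.9, Σx² = 1731
Sxx = Σx² − (Σx)²/n = 1731 − 1722.25 = 8.75
Sxy = Σxy − (Σx)(Σy)/n = 393.9 − 385.95 = 7.95
b = Sxy/Sxx = 7.95/8.75 = 0.908571

0.909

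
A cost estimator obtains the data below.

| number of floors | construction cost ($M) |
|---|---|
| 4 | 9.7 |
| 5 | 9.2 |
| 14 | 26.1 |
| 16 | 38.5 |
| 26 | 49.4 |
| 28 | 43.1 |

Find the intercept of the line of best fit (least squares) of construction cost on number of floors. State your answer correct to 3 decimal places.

n = 6, Σx = 93, Σy = 176, Σxy = 3557.4, Σx² = 1953
Sxx = Σx² − (Σx)²/n = 1953 − 1441.5 = 511.5
Sxy = Σxy − (Σx)(Σy)/n = 3557.4 − 2728 = 829.4
b = Sxy/Sxx = 829.4/511.5 = 1.621505
a = ȳ − b·x̄ = 29.333333 − 1.621505·15.5 = 4.2

4.200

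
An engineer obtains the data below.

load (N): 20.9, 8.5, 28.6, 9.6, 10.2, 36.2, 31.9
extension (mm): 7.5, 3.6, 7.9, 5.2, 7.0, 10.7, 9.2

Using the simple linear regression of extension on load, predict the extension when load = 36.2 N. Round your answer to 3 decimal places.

n = 7, Σx = 145.9, Σy = 51.1, Σxy = 1215.43, Σx² = 3851.27
Sxx = Σx² − (Σx)²/n = 3851.27 − 3040.972857 = 810.297143
Sxy = Σxy − (Σx)(Σy)/n = 1215.43 − 1065.07 = 150.36
b = Sxy/Sxx = 150.36/810.297143 = 0.185562
a = ȳ − b·x̄ = 7.3 − 0.185562·20.842857 = 3.432367
ŷ(36.2) = a + b·36.2 = 3.432367 + 0.185562·36.2 = 10.149695

10.150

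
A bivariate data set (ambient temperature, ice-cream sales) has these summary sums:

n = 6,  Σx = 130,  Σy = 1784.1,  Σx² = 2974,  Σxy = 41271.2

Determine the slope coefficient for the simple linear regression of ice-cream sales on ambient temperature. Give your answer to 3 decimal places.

Sxx = Σx² − (Σx)²/n = 2974 − 2816.666667 = 157.333333
Sxy = Σxy − (Σx)(Σy)/n = 41271.2 − 38655.5 = 2615.7
b = Sxy/Sxx = 2615.7/157.333333 = 16.625212

16.625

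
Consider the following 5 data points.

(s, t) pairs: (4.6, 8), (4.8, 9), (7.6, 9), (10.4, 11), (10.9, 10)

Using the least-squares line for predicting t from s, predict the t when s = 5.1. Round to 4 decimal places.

8.5518

n = 5, Σx = 38.3, Σy = 47, Σxy = 371.8, Σx² = 328.93
Sxx = Σx² − (Σx)²/n = 328.93 − 293.378 = 35.552
Sxy = Σxy − (Σx)(Σy)/n = 371.8 − 360.02 = 11.78
b = Sxy/Sxx = 11.78/35.552 = 0.331346
a = ȳ − b·x̄ = 9.4 − 0.331346·7.66 = 6.861892
ŷ(5.1) = a + b·5.1 = 6.861892 + 0.331346·5.1 = 8.551755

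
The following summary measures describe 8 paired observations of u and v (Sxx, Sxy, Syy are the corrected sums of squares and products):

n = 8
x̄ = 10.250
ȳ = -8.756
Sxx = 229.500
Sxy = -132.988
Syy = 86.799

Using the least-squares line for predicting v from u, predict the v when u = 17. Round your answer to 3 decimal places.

b = Sxy/Sxx = -132.988/229.5 = -0.579468
a = ȳ − b·x̄ = -8.756 − (-0.579468)·10.25 = -2.816449
ŷ(17) = a + b·17 = -2.816449 + (-0.579468)·17 = -12.667412

-12.667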